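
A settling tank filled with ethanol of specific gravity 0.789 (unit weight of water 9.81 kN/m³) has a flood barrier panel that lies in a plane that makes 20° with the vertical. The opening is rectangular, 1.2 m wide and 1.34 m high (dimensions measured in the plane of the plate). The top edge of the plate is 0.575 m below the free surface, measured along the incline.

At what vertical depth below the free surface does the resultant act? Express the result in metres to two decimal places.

γ = 0.789 × 9.81 = 7.74009 kN/m³.
The plate makes 20° with the vertical, i.e. θ = 90° − 20° = 70° to the horizontal. Measuring y along the incline from the free-surface line, vertical depth h = y·sinθ with sinθ = 0.939693.
The centroid lies 1.34/2 = 0.67 m below the top edge, so y_c = 0.575 + 0.67 = 1.245 m and h_c = 1.245 × 0.939693 = 1.16992 m.
A = 1.2 × 1.34 = 1.608 m².
Resultant F = γ·h_c·A = 7.74009 × 1.16992 × 1.608 = 14.5609 kN.
I_c = b·h³/12 = 1.2 × 1.34³/12 = 0.24061 m⁴.
Centre of pressure: y_p = y_c + I_c/(y_c·A) = 1.245 + 0.24061/(1.245 × 1.608) = 1.245 + 0.120187 = 1.36519 m along the plane.
Vertically, h_p = y_p·sinθ = 1.36519 × 0.939693 = 1.28286 m.

h_p = 1.28 m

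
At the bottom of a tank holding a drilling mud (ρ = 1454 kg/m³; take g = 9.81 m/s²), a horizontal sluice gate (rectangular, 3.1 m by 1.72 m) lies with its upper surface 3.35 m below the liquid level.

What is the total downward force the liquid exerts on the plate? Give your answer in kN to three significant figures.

γ = ρg = 1454 × 9.81 / 1000 = 14.26374 kN/m³.
The plate is horizontal, so pressure is uniform at p = γ·h = 14.26374 × 3.35 = 47.7835 kN/m².
A = 3.1 × 1.72 = 5.332 m².
F = p·A = 47.7835 × 5.332 = 254.782 kN.

F ≈ 255 kN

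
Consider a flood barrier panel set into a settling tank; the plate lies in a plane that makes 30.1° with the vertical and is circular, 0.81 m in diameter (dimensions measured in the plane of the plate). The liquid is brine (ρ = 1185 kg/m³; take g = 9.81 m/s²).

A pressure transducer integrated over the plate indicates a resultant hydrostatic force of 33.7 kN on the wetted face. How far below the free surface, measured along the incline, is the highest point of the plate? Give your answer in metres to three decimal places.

γ = ρg = 1185 × 9.81 / 1000 = 11.62485 kN/m³.
A = π(0.405)² = 0.5153 m².
From F = γ·h_c·A, the centroid depth is h_c = 33.7/(11.62485 × 0.5153) = 5.62578 m.
The plate makes 30.1° with the vertical, i.e. θ = 90° − 30.1° = 59.9° to the horizontal. Measuring y along the incline from the free-surface line, vertical depth h = y·sinθ with sinθ = 0.865151.
Along the incline, y_c = h_c/sinθ = 5.62578/0.865151 = 6.50266 m.
The centroid is at the centre, 0.405 m below the top of the plate, so the highest point sits at y_top = 6.50266 − 0.405 = 6.09766 m along the incline.

y_top ≈ 6.098 m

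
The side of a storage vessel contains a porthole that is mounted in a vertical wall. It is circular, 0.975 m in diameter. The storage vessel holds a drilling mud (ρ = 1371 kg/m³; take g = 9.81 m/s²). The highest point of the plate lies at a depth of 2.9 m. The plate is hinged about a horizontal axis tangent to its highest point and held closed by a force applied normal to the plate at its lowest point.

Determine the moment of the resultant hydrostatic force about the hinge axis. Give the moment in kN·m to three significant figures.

γ = ρg = 1371 × 9.81 / 1000 = 13.44951 kN/m³.
The centroid is at the centre, 0.4875 m below the top of the plate, so the centroid depth is h_c = 2.9 + 0.4875 = 3.3875 m.
A = π(0.4875)² = 0.746619 m².
Resultant F = γ·h_c·A = 13.44951 × 3.3875 × 0.746619 = 34.0161 kN.
I_c = πr⁴/4 = π × 0.4875⁴/4 = 0.0443597 m⁴.
Centre of pressure: y_p = y_c + I_c/(y_c·A) = 3.3875 + 0.0443597/(3.3875 × 0.746619) = 3.3875 + 0.0175392 = 3.40504 m along the plane.
The resultant acts 0.4875 + 0.0175392 = 0.505039 m (along the plate) below the hinge at the top edge, so the moment about the hinge is M = F × 0.505039 = 34.0161 × 0.505039 = 17.1795 kN·m.

M ≈ 17.2 kN·m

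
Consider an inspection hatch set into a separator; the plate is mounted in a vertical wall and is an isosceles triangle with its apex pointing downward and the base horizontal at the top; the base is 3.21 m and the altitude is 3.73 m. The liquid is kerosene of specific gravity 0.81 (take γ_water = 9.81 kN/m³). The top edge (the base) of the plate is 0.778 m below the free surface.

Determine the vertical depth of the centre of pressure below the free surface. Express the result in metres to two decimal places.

h_p = 2.40 m

γ = 0.81 × 9.81 = 7.9461 kN/m³.
With the apex down, the centroid sits h/3 = 3.73/3 = 1.24333 m below the base (the top edge), so the centroid depth is h_c = 0.778 + 1.24333 = 2.02133 m.
A = ½ × 3.21 × 3.73 = 5.98665 m².
Resultant F = γ·h_c·A = 7.9461 × 2.02133 × 5.98665 = 96.1557 kN.
I_c = b·h³/36 = 3.21 × 3.73³/36 = 4.62731 m⁴.
Centre of pressure: y_p = y_c + I_c/(y_c·A) = 2.02133 + 4.62731/(2.02133 × 5.98665) = 2.02133 + 0.382391 = 2.40372 m along the plane.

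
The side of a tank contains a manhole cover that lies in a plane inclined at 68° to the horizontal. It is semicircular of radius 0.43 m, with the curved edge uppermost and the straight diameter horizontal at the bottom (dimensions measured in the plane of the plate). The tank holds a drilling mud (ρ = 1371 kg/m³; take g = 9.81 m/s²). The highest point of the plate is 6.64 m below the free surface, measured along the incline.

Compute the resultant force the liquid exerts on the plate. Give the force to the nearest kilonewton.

γ = ρg = 1371 × 9.81 / 1000 = 13.44951 kN/m³.
Let θ = 68° be the plate's angle to the horizontal; measure y along the incline from where the plane meets the free surface. Vertical depth h = y·sinθ with sinθ = 0.927184.
The centroid lies 4r/(3π) = 0.182498 m above the diameter, so r − 4r/(3π) = 0.43 − 0.182498 = 0.247502 m below the topmost point, so y_c = 6.64 + 0.247502 = 6.8875 m and h_c = 6.8875 × 0.927184 = 6.38598 m.
A = πr²/2 = π × 0.43²/2 = 0.29044 m².
Resultant F = γ·h_c·A = 13.44951 × 6.38598 × 0.29044 = 24.9454 kN.

F ≈ 25 kN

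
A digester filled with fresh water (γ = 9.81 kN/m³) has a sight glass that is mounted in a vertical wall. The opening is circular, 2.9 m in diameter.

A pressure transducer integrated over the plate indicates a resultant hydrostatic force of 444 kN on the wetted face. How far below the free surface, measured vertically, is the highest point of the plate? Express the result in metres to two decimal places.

γ = 9.81 kN/m³.
A = π(1.45)² = 6.6052 m².
From F = γ·h_c·A, the centroid depth is h_c = 444/(9.81 × 6.6052) = 6.85217 m.
The centroid is at the centre, 1.45 m below the top of the plate, so the highest point sits at h_top = 6.85217 − 1.45 = 5.40217 m below the surface.

d_top ≈ 5.40 m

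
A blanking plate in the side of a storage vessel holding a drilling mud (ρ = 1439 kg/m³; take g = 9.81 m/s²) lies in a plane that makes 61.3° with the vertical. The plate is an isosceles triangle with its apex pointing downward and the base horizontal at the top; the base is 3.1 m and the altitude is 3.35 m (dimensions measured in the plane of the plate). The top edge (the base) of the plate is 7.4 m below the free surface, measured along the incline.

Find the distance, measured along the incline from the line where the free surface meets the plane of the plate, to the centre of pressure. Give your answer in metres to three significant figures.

y_p = 8.59 m

γ = ρg = 1439 × 9.81 / 1000 = 14.11659 kN/m³.
The plate makes 61.3° with the vertical, i.e. θ = 90° − 61.3° = 28.7° to the horizontal. Measuring y along the incline from the free-surface line, vertical depth h = y·sinθ with sinθ = 0.480223.
With the apex down, the centroid sits h/3 = 3.35/3 = 1.11667 m below the base (the top edge), so y_c = 7.4 + 1.11667 = 8.51667 m and h_c = 8.51667 × 0.480223 = 4.0899 m.
A = ½ × 3.1 × 3.35 = 5.1925 m².
Resultant F = γ·h_c·A = 14.11659 × 4.0899 × 5.1925 = 299.791 kN.
I_c = b·h³/36 = 3.1 × 3.35³/36 = 3.23738 m⁴.
Centre of pressure: y_p = y_c + I_c/(y_c·A) = 8.51667 + 3.23738/(8.51667 × 5.1925) = 8.51667 + 0.0732061 = 8.58988 m along the plane.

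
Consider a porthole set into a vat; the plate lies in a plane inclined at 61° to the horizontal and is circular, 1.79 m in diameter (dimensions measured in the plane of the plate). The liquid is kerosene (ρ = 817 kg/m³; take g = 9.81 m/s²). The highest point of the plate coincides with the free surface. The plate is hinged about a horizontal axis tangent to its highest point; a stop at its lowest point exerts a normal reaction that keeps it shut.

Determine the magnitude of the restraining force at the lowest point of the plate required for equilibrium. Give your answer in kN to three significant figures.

P ≈ 9.87 kN

γ = ρg = 817 × 9.81 / 1000 = 8.01477 kN/m³.
Let θ = 61° be the plate's angle to the horizontal; measure y along the incline from where the plane meets the free surface. Vertical depth h = y·sinθ with sinθ = 0.874620.
The centroid is at the centre, 0.895 m below the top of the plate, so y_c = 0.895 m and h_c = 0.895 × 0.874620 = 0.782785 m.
A = π(0.895)² = 2.51649 m².
Resultant F = γ·h_c·A = 8.01477 × 0.782785 × 2.51649 = 15.7881 kN.
I_c = πr⁴/4 = π × 0.895⁴/4 = 0.503944 m⁴.
Centre of pressure: y_p = y_c + I_c/(y_c·A) = 0.895 + 0.503944/(0.895 × 2.51649) = 0.895 + 0.223751 = 1.11875 m along the plane.
The resultant acts 0.895 + 0.223751 = 1.11875 m (along the plate) below the hinge at the top edge, so the moment about the hinge is M = F × 1.11875 = 15.7881 × 1.11875 = 17.6629 kN·m.
A normal force at the bottom, 1.79 m from the hinge, must supply this moment: P = 17.6629/1.79 = 9.86754 kN.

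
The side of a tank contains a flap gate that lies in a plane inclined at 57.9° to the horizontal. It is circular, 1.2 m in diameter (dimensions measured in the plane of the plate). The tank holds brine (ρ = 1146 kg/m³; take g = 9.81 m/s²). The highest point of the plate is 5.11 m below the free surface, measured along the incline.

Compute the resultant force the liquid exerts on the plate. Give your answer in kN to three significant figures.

F ≈ 61.5 kN

γ = ρg = 1146 × 9.81 / 1000 = 11.24226 kN/m³.
Let θ = 57.9° be the plate's angle to the horizontal; measure y along the incline from where the plane meets the free surface. Vertical depth h = y·sinθ with sinθ = 0.847122.
The centroid is at the centre, 0.6 m below the top of the plate, so y_c = 5.11 + 0.6 = 5.71 m and h_c = 5.71 × 0.847122 = 4.83707 m.
A = π(0.6)² = 1.13097 m².
Resultant F = γ·h_c·A = 11.24226 × 4.83707 × 1.13097 = 61.5017 kN.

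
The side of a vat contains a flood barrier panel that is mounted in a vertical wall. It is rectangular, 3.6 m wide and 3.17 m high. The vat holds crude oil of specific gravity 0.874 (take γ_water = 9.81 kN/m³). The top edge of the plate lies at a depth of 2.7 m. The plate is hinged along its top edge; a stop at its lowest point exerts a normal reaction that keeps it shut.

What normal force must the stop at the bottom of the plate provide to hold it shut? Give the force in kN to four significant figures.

γ = 0.874 × 9.81 = 8.57394 kN/m³.
The centroid lies 3.17/2 = 1.585 m below the top edge, so the centroid depth is h_c = 2.7 + 1.585 = 4.285 m.
A = 3.6 × 3.17 = 11.412 m².
Resultant F = γ·h_c·A = 8.57394 × 4.285 × 11.412 = 419.269 kN.
I_c = b·h³/12 = 3.6 × 3.17³/12 = 9.5565 m⁴.
Centre of pressure: y_p = y_c + I_c/(y_c·A) = 4.285 + 9.5565/(4.285 × 11.412) = 4.285 + 0.195428 = 4.48043 m along the plane.
The resultant acts 1.585 + 0.195428 = 1.78043 m (along the plate) below the hinge at the top edge, so the moment about the hinge is M = F × 1.78043 = 419.269 × 1.78043 = 746.479 kN·m.
A normal force at the bottom, 3.17 m from the hinge, must supply this moment: P = 746.479/3.17 = 235.482 kN.

P ≈ 235.5 kN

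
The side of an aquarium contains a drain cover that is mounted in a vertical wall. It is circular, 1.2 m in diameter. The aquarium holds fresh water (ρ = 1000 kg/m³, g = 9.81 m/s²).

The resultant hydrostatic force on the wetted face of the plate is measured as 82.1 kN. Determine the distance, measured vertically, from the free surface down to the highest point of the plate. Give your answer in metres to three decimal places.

d_top ≈ 6.800 m

γ = ρg = 1000 × 9.81 = 9810 N/m³ = 9.81 kN/m³.
A = π(0.6)² = 1.13097 m².
From F = γ·h_c·A, the centroid depth is h_c = 82.1/(9.81 × 1.13097) = 7.39985 m.
The centroid is at the centre, 0.6 m below the top of the plate, so the highest point sits at h_top = 7.39985 − 0.6 = 6.79985 m below the surface.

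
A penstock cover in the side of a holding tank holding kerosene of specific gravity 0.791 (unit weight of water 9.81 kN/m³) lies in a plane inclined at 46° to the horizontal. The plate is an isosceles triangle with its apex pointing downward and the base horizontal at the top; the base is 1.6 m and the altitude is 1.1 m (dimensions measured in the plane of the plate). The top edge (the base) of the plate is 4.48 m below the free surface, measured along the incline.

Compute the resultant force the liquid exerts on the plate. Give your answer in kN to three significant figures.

γ = 0.791 × 9.81 = 7.75971 kN/m³.
Let θ = 46° be the plate's angle to the horizontal; measure y along the incline from where the plane meets the free surface. Vertical depth h = y·sinθ with sinθ = 0.719340.
With the apex down, the centroid sits h/3 = 1.1/3 = 0.366667 m below the base (the top edge), so y_c = 4.48 + 0.366667 = 4.84667 m and h_c = 4.84667 × 0.719340 = 3.4864 m.
A = ½ × 1.6 × 1.1 = 0.88 m².
Resultant F = γ·h_c·A = 7.75971 × 3.4864 × 0.88 = 23.807 kN.

F ≈ 23.8 kN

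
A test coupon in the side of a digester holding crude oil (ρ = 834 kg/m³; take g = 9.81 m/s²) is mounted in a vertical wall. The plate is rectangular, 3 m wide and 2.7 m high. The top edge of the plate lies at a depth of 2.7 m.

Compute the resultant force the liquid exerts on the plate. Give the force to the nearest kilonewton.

γ = ρg = 834 × 9.81 / 1000 = 8.18154 kN/m³.
The centroid lies 2.7/2 = 1.35 m below the top edge, so the centroid depth is h_c = 2.7 + 1.35 = 4.05 m.
A = 3 × 2.7 = 8.1 m².
Resultant F = γ·h_c·A = 8.18154 × 4.05 × 8.1 = 268.395 kN.

F ≈ 268 kN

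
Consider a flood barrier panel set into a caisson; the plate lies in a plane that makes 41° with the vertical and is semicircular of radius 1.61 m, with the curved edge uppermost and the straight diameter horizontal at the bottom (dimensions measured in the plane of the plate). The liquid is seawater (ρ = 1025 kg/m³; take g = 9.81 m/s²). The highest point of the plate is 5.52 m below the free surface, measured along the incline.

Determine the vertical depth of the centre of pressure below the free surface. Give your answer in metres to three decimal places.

γ = ρg = 1025 × 9.81 / 1000 = 10.05525 kN/m³.
The plate makes 41° with the vertical, i.e. θ = 90° − 41° = 49° to the horizontal. Measuring y along the incline from the free-surface line, vertical depth h = y·sinθ with sinθ = 0.754710.
The centroid lies 4r/(3π) = 0.683305 m above the diameter, so r − 4r/(3π) = 1.61 − 0.683305 = 0.926695 m below the topmost point, so y_c = 5.52 + 0.926695 = 6.4467 m and h_c = 6.4467 × 0.754710 = 4.86539 m.
A = πr²/2 = π × 1.61²/2 = 4.07166 m².
Resultant F = γ·h_c·A = 10.05525 × 4.86539 × 4.07166 = 199.197 kN.
I_c = (π/8 − 8/(9π))·r⁴ = 0.109757 × 1.61⁴ = 0.737455 m⁴.
Centre of pressure: y_p = y_c + I_c/(y_c·A) = 6.4467 + 0.737455/(6.4467 × 4.07166) = 6.4467 + 0.0280948 = 6.47479 m along the plane.
Vertically, h_p = y_p·sinθ = 6.47479 × 0.754710 = 4.88659 m.

h_p = 4.887 m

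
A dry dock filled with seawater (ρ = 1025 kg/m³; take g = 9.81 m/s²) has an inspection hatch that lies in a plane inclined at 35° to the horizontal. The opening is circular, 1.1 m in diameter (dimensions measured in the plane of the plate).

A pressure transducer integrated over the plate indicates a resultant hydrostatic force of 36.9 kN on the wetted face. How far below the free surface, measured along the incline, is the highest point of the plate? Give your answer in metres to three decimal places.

γ = ρg = 1025 × 9.81 / 1000 = 10.05525 kN/m³.
A = π(0.55)² = 0.950332 m².
From F = γ·h_c·A, the centroid depth is h_c = 36.9/(10.05525 × 0.950332) = 3.86152 m.
Let θ = 35° be the plate's angle to the horizontal; measure y along the incline from where the plane meets the free surface. Vertical depth h = y·sinθ with sinθ = 0.573576.
Along the incline, y_c = h_c/sinθ = 3.86152/0.573576 = 6.73236 m.
The centroid is at the centre, 0.55 m below the top of the plate, so the highest point sits at y_top = 6.73236 − 0.55 = 6.18236 m along the incline.

y_top ≈ 6.182 m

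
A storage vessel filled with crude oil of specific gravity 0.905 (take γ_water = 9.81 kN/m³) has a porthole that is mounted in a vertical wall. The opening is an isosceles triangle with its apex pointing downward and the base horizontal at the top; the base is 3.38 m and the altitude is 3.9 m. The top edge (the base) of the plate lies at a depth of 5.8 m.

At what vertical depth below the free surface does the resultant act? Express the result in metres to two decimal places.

h_p = 7.22 m

γ = 0.905 × 9.81 = 8.87805 kN/m³.
With the apex down, the centroid sits h/3 = 3.9/3 = 1.3 m below the base (the top edge), so the centroid depth is h_c = 5.8 + 1.3 = 7.1 m.
A = ½ × 3.38 × 3.9 = 6.591 m².
Resultant F = γ·h_c·A = 8.87805 × 7.1 × 6.591 = 415.458 kN.
I_c = b·h³/36 = 3.38 × 3.9³/36 = 5.56939 m⁴.
Centre of pressure: y_p = y_c + I_c/(y_c·A) = 7.1 + 5.56939/(7.1 × 6.591) = 7.1 + 0.119014 = 7.21901 m along the plane.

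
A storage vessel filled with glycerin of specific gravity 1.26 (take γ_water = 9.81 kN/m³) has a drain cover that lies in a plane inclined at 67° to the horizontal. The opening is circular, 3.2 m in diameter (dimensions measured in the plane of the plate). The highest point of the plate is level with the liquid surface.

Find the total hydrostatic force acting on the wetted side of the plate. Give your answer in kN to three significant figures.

γ = 1.26 × 9.81 = 12.3606 kN/m³.
Let θ = 67° be the plate's angle to the horizontal; measure y along the incline from where the plane meets the free surface. Vertical depth h = y·sinθ with sinθ = 0.920505.
The centroid is at the centre, 1.6 m below the top of the plate, so y_c = 1.6 m and h_c = 1.6 × 0.920505 = 1.47281 m.
A = π(1.6)² = 8.04248 m².
Resultant F = γ·h_c·A = 12.3606 × 1.47281 × 8.04248 = 146.412 kN.

F ≈ 146 kN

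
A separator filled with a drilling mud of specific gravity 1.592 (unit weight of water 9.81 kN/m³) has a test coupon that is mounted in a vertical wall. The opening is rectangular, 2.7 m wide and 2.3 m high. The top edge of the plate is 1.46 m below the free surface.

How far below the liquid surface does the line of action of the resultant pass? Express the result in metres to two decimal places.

γ = 1.592 × 9.81 = 15.61752 kN/m³.
The centroid lies 2.3/2 = 1.15 m below the top edge, so the centroid depth is h_c = 1.46 + 1.15 = 2.61 m.
A = 2.7 × 2.3 = 6.21 m².
Resultant F = γ·h_c·A = 15.61752 × 2.61 × 6.21 = 253.13 kN.
I_c = b·h³/12 = 2.7 × 2.3³/12 = 2.73757 m⁴.
Centre of pressure: y_p = y_c + I_c/(y_c·A) = 2.61 + 2.73757/(2.61 × 6.21) = 2.61 + 0.168901 = 2.7789 m along the plane.

h_p = 2.78 m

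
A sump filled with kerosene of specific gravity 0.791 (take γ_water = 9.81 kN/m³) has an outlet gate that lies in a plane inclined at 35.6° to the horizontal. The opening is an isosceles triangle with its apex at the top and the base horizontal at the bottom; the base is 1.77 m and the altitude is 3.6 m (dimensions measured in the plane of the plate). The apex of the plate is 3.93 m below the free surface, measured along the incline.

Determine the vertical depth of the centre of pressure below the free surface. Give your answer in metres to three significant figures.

h_p = 3.75 m

γ = 0.791 × 9.81 = 7.75971 kN/m³.
Let θ = 35.6° be the plate's angle to the horizontal; measure y along the incline from where the plane meets the free surface. Vertical depth h = y·sinθ with sinθ = 0.582123.
With the apex up, the centroid sits 2h/3 = 2 × 3.6/3 = 2.4 m below the apex, so y_c = 3.93 + 2.4 = 6.33 m and h_c = 6.33 × 0.582123 = 3.68484 m.
A = ½ × 1.77 × 3.6 = 3.186 m².
Resultant F = γ·h_c·A = 7.75971 × 3.68484 × 3.186 = 91.0982 kN.
I_c = b·h³/36 = 1.77 × 3.6³/36 = 2.29392 m⁴.
Centre of pressure: y_p = y_c + I_c/(y_c·A) = 6.33 + 2.29392/(6.33 × 3.186) = 6.33 + 0.113744 = 6.44374 m along the plane.
Vertically, h_p = y_p·sinθ = 6.44374 × 0.582123 = 3.75105 m.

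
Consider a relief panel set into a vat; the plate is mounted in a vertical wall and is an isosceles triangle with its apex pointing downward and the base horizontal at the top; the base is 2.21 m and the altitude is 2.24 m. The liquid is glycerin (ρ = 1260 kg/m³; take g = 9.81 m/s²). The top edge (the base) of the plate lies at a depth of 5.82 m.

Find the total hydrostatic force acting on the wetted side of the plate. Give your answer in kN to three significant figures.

F ≈ 201 kN

γ = ρg = 1260 × 9.81 / 1000 = 12.3606 kN/m³.
With the apex down, the centroid sits h/3 = 2.24/3 = 0.746667 m below the base (the top edge), so the centroid depth is h_c = 5.82 + 0.746667 = 6.56667 m.
A = ½ × 2.21 × 2.24 = 2.4752 m².
Resultant F = γ·h_c·A = 12.3606 × 6.56667 × 2.4752 = 200.907 kN.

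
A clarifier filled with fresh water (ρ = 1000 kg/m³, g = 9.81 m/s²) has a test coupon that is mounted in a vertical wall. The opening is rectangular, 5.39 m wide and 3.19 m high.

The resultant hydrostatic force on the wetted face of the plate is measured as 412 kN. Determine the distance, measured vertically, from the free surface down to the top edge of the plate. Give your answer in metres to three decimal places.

γ = ρg = 1000 × 9.81 = 9810 N/m³ = 9.81 kN/m³.
A = 5.39 × 3.19 = 17.1941 m².
From F = γ·h_c·A, the centroid depth is h_c = 412/(9.81 × 17.1941) = 2.44258 m.
The centroid lies 3.19/2 = 1.595 m below the top edge, so the top edge sits at h_top = 2.44258 − 1.595 = 0.84758 m below the surface.

d_top ≈ 0.848 m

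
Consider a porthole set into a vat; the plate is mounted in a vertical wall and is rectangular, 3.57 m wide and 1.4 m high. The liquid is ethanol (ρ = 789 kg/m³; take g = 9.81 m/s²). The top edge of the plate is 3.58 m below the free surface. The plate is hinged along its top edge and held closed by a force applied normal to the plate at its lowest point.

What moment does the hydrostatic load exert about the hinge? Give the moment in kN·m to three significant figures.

γ = ρg = 789 × 9.81 / 1000 = 7.74009 kN/m³.
The centroid lies 1.4/2 = 0.7 m below the top edge, so the centroid depth is h_c = 3.58 + 0.7 = 4.28 m.
A = 3.57 × 1.4 = 4.998 m².
Resultant F = γ·h_c·A = 7.74009 × 4.28 × 4.998 = 165.572 kN.
I_c = b·h³/12 = 3.57 × 1.4³/12 = 0.81634 m⁴.
Centre of pressure: y_p = y_c + I_c/(y_c·A) = 4.28 + 0.81634/(4.28 × 4.998) = 4.28 + 0.038162 = 4.31816 m along the plane.
The resultant acts 0.7 + 0.038162 = 0.738162 m (along the plate) below the hinge at the top edge, so the moment about the hinge is M = F × 0.738162 = 165.572 × 0.738162 = 122.219 kN·m.

M ≈ 122 kN·m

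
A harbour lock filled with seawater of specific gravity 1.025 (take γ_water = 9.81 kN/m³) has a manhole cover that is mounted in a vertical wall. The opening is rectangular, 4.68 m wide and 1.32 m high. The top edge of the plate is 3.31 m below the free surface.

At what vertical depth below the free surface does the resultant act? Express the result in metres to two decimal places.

h_p = 4.01 m

γ = 1.025 × 9.81 = 10.05525 kN/m³.
The centroid lies 1.32/2 = 0.66 m below the top edge, so the centroid depth is h_c = 3.31 + 0.66 = 3.97 m.
A = 4.68 × 1.32 = 6.1776 m².
Resultant F = γ·h_c·A = 10.05525 × 3.97 × 6.1776 = 246.606 kN.
I_c = b·h³/12 = 4.68 × 1.32³/12 = 0.896988 m⁴.
Centre of pressure: y_p = y_c + I_c/(y_c·A) = 3.97 + 0.896988/(3.97 × 6.1776) = 3.97 + 0.0365743 = 4.00657 m along the plane.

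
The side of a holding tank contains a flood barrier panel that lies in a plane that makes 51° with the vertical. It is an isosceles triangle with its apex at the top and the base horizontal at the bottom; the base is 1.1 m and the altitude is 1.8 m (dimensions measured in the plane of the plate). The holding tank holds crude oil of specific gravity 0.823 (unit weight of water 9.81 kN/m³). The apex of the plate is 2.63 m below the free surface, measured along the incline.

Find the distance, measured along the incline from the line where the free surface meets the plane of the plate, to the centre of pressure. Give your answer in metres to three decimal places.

y_p = 3.877 m

γ = 0.823 × 9.81 = 8.07363 kN/m³.
The plate makes 51° with the vertical, i.e. θ = 90° − 51° = 39° to the horizontal. Measuring y along the incline from the free-surface line, vertical depth h = y·sinθ with sinθ = 0.629320.
With the apex up, the centroid sits 2h/3 = 2 × 1.8/3 = 1.2 m below the apex, so y_c = 2.63 + 1.2 = 3.83 m and h_c = 3.83 × 0.629320 = 2.4103 m.
A = ½ × 1.1 × 1.8 = 0.99 m².
Resultant F = γ·h_c·A = 8.07363 × 2.4103 × 0.99 = 19.2653 kN.
I_c = b·h³/36 = 1.1 × 1.8³/36 = 0.1782 m⁴.
Centre of pressure: y_p = y_c + I_c/(y_c·A) = 3.83 + 0.1782/(3.83 × 0.99) = 3.83 + 0.0469974 = 3.877 m along the plane.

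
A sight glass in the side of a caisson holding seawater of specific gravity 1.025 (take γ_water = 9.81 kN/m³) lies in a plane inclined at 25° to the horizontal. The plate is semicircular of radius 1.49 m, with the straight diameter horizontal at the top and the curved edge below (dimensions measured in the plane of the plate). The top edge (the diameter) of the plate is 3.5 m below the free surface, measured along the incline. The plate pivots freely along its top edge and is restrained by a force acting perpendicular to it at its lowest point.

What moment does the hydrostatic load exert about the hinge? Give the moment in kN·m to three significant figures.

γ = 1.025 × 9.81 = 10.05525 kN/m³.
Let θ = 25° be the plate's angle to the horizontal; measure y along the incline from where the plane meets the free surface. Vertical depth h = y·sinθ with sinθ = 0.422618.
The centroid of a semicircle lies 4r/(3π) = 0.632376 m from the diameter, here below the top edge, so y_c = 3.5 + 0.632376 = 4.13238 m and h_c = 4.13238 × 0.422618 = 1.74642 m.
A = πr²/2 = π × 1.49²/2 = 3.48732 m².
Resultant F = γ·h_c·A = 10.05525 × 1.74642 × 3.48732 = 61.2397 kN.
I_c = (π/8 − 8/(9π))·r⁴ = 0.109757 × 1.49⁴ = 0.540975 m⁴.
Centre of pressure: y_p = y_c + I_c/(y_c·A) = 4.13238 + 0.540975/(4.13238 × 3.48732) = 4.13238 + 0.0375392 = 4.16992 m along the plane.
The resultant acts 0.632376 + 0.0375392 = 0.669915 m (along the plate) below the hinge at the top edge, so the moment about the hinge is M = F × 0.669915 = 61.2397 × 0.669915 = 41.0254 kN·m.

M ≈ 41.0 kN·m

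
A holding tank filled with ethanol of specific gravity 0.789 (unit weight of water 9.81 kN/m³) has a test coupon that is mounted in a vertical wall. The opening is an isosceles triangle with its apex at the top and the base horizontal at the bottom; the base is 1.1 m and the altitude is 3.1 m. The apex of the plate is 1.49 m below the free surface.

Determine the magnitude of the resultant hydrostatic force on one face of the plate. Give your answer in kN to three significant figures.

F ≈ 46.9 kN

γ = 0.789 × 9.81 = 7.74009 kN/m³.
With the apex up, the centroid sits 2h/3 = 2 × 3.1/3 = 2.06667 m below the apex, so the centroid depth is h_c = 1.49 + 2.06667 = 3.55667 m.
A = ½ × 1.1 × 3.1 = 1.705 m².
Resultant F = γ·h_c·A = 7.74009 × 3.55667 × 1.705 = 46.9369 kN.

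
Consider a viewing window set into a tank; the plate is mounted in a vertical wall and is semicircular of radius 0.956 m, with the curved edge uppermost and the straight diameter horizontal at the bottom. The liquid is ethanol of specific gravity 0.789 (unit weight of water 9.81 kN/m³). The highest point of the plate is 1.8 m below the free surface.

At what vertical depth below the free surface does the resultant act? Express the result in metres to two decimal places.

h_p = 2.38 m

γ = 0.789 × 9.81 = 7.74009 kN/m³.
The centroid lies 4r/(3π) = 0.405739 m above the diameter, so r − 4r/(3π) = 0.956 − 0.405739 = 0.550261 m below the topmost point, so the centroid depth is h_c = 1.8 + 0.550261 = 2.35026 m.
A = πr²/2 = π × 0.956²/2 = 1.43561 m².
Resultant F = γ·h_c·A = 7.74009 × 2.35026 × 1.43561 = 26.1155 kN.
I_c = (π/8 − 8/(9π))·r⁴ = 0.109757 × 0.956⁴ = 0.0916777 m⁴.
Centre of pressure: y_p = y_c + I_c/(y_c·A) = 2.35026 + 0.0916777/(2.35026 × 1.43561) = 2.35026 + 0.0271714 = 2.37743 m along the plane.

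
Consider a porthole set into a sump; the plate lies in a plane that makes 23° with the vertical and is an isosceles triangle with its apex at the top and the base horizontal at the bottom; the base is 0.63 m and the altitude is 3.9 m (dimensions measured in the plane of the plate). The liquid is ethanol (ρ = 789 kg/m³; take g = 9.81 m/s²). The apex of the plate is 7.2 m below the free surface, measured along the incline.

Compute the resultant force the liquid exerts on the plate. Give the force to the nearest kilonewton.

γ = ρg = 789 × 9.81 / 1000 = 7.74009 kN/m³.
The plate makes 23° with the vertical, i.e. θ = 90° − 23° = 67° to the horizontal. Measuring y along the incline from the free-surface line, vertical depth h = y·sinθ with sinθ = 0.920505.
With the apex up, the centroid sits 2h/3 = 2 × 3.9/3 = 2.6 m below the apex, so y_c = 7.2 + 2.6 = 9.8 m and h_c = 9.8 × 0.920505 = 9.02095 m.
A = ½ × 0.63 × 3.9 = 1.2285 m².
Resultant F = γ·h_c·A = 7.74009 × 9.02095 × 1.2285 = 85.7775 kN.

F ≈ 86 kN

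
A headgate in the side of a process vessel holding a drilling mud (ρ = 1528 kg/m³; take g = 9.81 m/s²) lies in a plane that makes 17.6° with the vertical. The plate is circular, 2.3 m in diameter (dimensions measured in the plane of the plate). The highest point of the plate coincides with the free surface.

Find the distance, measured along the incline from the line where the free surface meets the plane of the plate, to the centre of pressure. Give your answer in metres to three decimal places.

γ = ρg = 1528 × 9.81 / 1000 = 14.98968 kN/m³.
The plate makes 17.6° with the vertical, i.e. θ = 90° − 17.6° = 72.4° to the horizontal. Measuring y along the incline from the free-surface line, vertical depth h = y·sinθ with sinθ = 0.953191.
The centroid is at the centre, 1.15 m below the top of the plate, so y_c = 1.15 m and h_c = 1.15 × 0.953191 = 1.09617 m.
A = π(1.15)² = 4.15476 m².
Resultant F = γ·h_c·A = 14.98968 × 1.09617 × 4.15476 = 68.2678 kN.
I_c = πr⁴/4 = π × 1.15⁴/4 = 1.37367 m⁴.
Centre of pressure: y_p = y_c + I_c/(y_c·A) = 1.15 + 1.37367/(1.15 × 4.15476) = 1.15 + 0.287501 = 1.4375 m along the plane.

y_p = 1.438 m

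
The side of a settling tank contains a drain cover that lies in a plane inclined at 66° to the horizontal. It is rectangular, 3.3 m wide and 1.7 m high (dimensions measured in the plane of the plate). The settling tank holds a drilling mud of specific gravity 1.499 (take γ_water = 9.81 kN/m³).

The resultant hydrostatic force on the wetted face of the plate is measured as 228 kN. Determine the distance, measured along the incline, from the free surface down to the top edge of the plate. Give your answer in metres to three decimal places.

y_top ≈ 2.175 m

γ = 1.499 × 9.81 = 14.70519 kN/m³.
A = 3.3 × 1.7 = 5.61 m².
From F = γ·h_c·A, the centroid depth is h_c = 228/(14.70519 × 5.61) = 2.76377 m.
Let θ = 66° be the plate's angle to the horizontal; measure y along the incline from where the plane meets the free surface. Vertical depth h = y·sinθ with sinθ = 0.913545.
Along the incline, y_c = h_c/sinθ = 2.76377/0.913545 = 3.02532 m.
The centroid lies 1.7/2 = 0.85 m below the top edge, so the top edge sits at y_top = 3.02532 − 0.85 = 2.17532 m along the incline.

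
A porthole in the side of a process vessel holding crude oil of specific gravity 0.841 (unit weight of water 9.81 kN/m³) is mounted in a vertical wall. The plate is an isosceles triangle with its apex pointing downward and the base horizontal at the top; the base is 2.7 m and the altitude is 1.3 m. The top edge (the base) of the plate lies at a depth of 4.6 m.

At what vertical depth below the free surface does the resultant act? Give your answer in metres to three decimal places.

γ = 0.841 × 9.81 = 8.25021 kN/m³.
With the apex down, the centroid sits h/3 = 1.3/3 = 0.433333 m below the base (the top edge), so the centroid depth is h_c = 4.6 + 0.433333 = 5.03333 m.
A = ½ × 2.7 × 1.3 = 1.755 m².
Resultant F = γ·h_c·A = 8.25021 × 5.03333 × 1.755 = 72.8782 kN.
I_c = b·h³/36 = 2.7 × 1.3³/36 = 0.164775 m⁴.
Centre of pressure: y_p = y_c + I_c/(y_c·A) = 5.03333 + 0.164775/(5.03333 × 1.755) = 5.03333 + 0.0186534 = 5.05198 m along the plane.

h_p = 5.052 m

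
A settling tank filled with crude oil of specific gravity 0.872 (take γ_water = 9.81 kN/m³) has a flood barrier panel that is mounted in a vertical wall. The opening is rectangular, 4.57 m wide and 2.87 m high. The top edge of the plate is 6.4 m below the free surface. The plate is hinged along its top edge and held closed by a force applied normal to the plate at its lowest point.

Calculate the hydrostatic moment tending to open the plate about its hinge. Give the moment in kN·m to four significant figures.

M ≈ 1338 kN·m

γ = 0.872 × 9.81 = 8.55432 kN/m³.
The centroid lies 2.87/2 = 1.435 m below the top edge, so the centroid depth is h_c = 6.4 + 1.435 = 7.835 m.
A = 4.57 × 2.87 = 13.1159 m².
Resultant F = γ·h_c·A = 8.55432 × 7.835 × 13.1159 = 879.068 kN.
I_c = b·h³/12 = 4.57 × 2.87³/12 = 9.00286 m⁴.
Centre of pressure: y_p = y_c + I_c/(y_c·A) = 7.835 + 9.00286/(7.835 × 13.1159) = 7.835 + 0.0876079 = 7.92261 m along the plane.
The resultant acts 1.435 + 0.0876079 = 1.52261 m (along the plate) below the hinge at the top edge, so the moment about the hinge is M = F × 1.52261 = 879.068 × 1.52261 = 1338.48 kN·m.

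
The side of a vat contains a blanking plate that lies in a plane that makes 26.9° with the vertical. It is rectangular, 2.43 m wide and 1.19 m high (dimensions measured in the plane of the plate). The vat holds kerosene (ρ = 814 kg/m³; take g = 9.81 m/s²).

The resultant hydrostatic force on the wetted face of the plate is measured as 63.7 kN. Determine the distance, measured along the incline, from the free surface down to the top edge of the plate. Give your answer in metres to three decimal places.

γ = ρg = 814 × 9.81 / 1000 = 7.98534 kN/m³.
A = 2.43 × 1.19 = 2.8917 m².
From F = γ·h_c·A, the centroid depth is h_c = 63.7/(7.98534 × 2.8917) = 2.75863 m.
The plate makes 26.9° with the vertical, i.e. θ = 90° − 26.9° = 63.1° to the horizontal. Measuring y along the incline from the free-surface line, vertical depth h = y·sinθ with sinθ = 0.891798.
Along the incline, y_c = h_c/sinθ = 2.75863/0.891798 = 3.09334 m.
The centroid lies 1.19/2 = 0.595 m below the top edge, so the top edge sits at y_top = 3.09334 − 0.595 = 2.49834 m along the incline.

y_top ≈ 2.498 m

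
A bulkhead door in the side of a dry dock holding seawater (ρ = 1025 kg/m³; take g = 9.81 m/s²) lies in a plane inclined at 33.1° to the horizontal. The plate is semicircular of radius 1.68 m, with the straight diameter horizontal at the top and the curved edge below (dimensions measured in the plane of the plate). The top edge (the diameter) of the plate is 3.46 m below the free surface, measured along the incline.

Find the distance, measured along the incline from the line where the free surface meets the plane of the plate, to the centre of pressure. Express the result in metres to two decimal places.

γ = ρg = 1025 × 9.81 / 1000 = 10.05525 kN/m³.
Let θ = 33.1° be the plate's angle to the horizontal; measure y along the incline from where the plane meets the free surface. Vertical depth h = y·sinθ with sinθ = 0.546102.
The centroid of a semicircle lies 4r/(3π) = 0.713014 m from the diameter, here below the top edge, so y_c = 3.46 + 0.713014 = 4.17301 m and h_c = 4.17301 × 0.546102 = 2.27889 m.
A = πr²/2 = π × 1.68²/2 = 4.43342 m².
Resultant F = γ·h_c·A = 10.05525 × 2.27889 × 4.43342 = 101.591 kN.
I_c = (π/8 − 8/(9π))·r⁴ = 0.109757 × 1.68⁴ = 0.874318 m⁴.
Centre of pressure: y_p = y_c + I_c/(y_c·A) = 4.17301 + 0.874318/(4.17301 × 4.43342) = 4.17301 + 0.0472586 = 4.22027 m along the plane.

y_p = 4.22 m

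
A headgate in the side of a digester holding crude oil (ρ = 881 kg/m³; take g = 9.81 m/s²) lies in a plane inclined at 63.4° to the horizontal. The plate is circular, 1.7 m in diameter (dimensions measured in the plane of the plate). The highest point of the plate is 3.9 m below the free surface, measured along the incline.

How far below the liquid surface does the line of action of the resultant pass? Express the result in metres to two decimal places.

γ = ρg = 881 × 9.81 / 1000 = 8.64261 kN/m³.
Let θ = 63.4° be the plate's angle to the horizontal; measure y along the incline from where the plane meets the free surface. Vertical depth h = y·sinθ with sinθ = 0.894154.
The centroid is at the centre, 0.85 m below the top of the plate, so y_c = 3.9 + 0.85 = 4.75 m and h_c = 4.75 × 0.894154 = 4.24723 m.
A = π(0.85)² = 2.2698 m².
Resultant F = γ·h_c·A = 8.64261 × 4.24723 × 2.2698 = 83.3179 kN.
I_c = πr⁴/4 = π × 0.85⁴/4 = 0.409983 m⁴.
Centre of pressure: y_p = y_c + I_c/(y_c·A) = 4.75 + 0.409983/(4.75 × 2.2698) = 4.75 + 0.0380264 = 4.78803 m along the plane.
Vertically, h_p = y_p·sinθ = 4.78803 × 0.894154 = 4.28124 m.

h_p = 4.28 m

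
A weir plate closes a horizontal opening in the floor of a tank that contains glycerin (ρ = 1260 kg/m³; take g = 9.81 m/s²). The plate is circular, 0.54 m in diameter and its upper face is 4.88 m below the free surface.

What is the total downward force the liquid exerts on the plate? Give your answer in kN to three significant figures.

F ≈ 13.8 kN

γ = ρg = 1260 × 9.81 / 1000 = 12.3606 kN/m³.
The plate is horizontal, so pressure is uniform at p = γ·h = 12.3606 × 4.88 = 60.3197 kN/m².
A = π(0.27)² = 0.229022 m².
F = p·A = 60.3197 × 0.229022 = 13.8145 kN.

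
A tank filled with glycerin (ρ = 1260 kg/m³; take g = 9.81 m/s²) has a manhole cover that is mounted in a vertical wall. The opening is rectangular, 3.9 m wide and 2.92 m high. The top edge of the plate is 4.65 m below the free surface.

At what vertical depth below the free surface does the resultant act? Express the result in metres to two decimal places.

h_p = 6.23 m

γ = ρg = 1260 × 9.81 / 1000 = 12.3606 kN/m³.
The centroid lies 2.92/2 = 1.46 m below the top edge, so the centroid depth is h_c = 4.65 + 1.46 = 6.11 m.
A = 3.9 × 2.92 = 11.388 m².
Resultant F = γ·h_c·A = 12.3606 × 6.11 × 11.388 = 860.059 kN.
I_c = b·h³/12 = 3.9 × 2.92³/12 = 8.09155 m⁴.
Centre of pressure: y_p = y_c + I_c/(y_c·A) = 6.11 + 8.09155/(6.11 × 11.388) = 6.11 + 0.11629 = 6.22629 m along the plane.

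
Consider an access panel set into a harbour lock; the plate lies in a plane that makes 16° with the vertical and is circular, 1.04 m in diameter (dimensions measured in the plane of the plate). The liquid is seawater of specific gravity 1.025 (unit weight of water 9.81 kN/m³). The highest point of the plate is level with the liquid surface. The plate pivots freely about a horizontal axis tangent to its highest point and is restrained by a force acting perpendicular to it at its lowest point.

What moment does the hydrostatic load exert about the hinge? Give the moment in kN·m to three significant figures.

γ = 1.025 × 9.81 = 10.05525 kN/m³.
The plate makes 16° with the vertical, i.e. θ = 90° − 16° = 74° to the horizontal. Measuring y along the incline from the free-surface line, vertical depth h = y·sinθ with sinθ = 0.961262.
The centroid is at the centre, 0.52 m below the top of the plate, so y_c = 0.52 m and h_c = 0.52 × 0.961262 = 0.499856 m.
A = π(0.52)² = 0.849487 m².
Resultant F = γ·h_c·A = 10.05525 × 0.499856 × 0.849487 = 4.26967 kN.
I_c = πr⁴/4 = π × 0.52⁴/4 = 0.0574253 m⁴.
Centre of pressure: y_p = y_c + I_c/(y_c·A) = 0.52 + 0.0574253/(0.52 × 0.849487) = 0.52 + 0.13 = 0.65 m along the plane.
The resultant acts 0.52 + 0.13 = 0.65 m (along the plate) below the hinge at the top edge, so the moment about the hinge is M = F × 0.65 = 4.26967 × 0.65 = 2.77529 kN·m.

M ≈ 2.78 kN·m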